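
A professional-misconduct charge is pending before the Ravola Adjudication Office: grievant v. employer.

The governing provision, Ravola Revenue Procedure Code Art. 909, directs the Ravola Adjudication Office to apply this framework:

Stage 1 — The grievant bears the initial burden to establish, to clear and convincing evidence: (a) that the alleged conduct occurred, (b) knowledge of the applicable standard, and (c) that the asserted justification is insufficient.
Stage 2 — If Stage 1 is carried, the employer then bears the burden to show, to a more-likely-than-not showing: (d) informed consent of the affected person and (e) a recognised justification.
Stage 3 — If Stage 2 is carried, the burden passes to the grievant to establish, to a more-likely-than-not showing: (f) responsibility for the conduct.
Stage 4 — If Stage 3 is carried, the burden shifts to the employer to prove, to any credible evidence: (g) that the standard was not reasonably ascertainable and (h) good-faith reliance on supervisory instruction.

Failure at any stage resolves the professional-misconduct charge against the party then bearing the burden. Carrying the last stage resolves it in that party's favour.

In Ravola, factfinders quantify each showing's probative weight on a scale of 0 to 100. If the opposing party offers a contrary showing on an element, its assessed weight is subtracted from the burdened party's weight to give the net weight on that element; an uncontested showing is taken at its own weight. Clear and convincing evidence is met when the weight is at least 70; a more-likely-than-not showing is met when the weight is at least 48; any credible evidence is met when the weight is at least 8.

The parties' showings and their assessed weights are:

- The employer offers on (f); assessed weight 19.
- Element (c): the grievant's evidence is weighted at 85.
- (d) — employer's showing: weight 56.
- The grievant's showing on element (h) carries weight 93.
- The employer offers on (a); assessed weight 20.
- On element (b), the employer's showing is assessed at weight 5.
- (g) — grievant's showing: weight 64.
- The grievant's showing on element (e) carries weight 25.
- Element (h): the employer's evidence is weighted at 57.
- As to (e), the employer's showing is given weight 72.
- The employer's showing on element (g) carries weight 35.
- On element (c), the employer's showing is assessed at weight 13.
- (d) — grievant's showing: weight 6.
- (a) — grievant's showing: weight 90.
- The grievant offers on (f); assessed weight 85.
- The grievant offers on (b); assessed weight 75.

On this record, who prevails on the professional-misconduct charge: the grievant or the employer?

Stage 1 — burden on grievant; standard: clear and convincing evidence (weight is at least 70).
    (a): 90 − 20 = 70 ≥ 70 [met]
    (b): 75 − 5 = 70 ≥ 70 [met]
    (c): 85 − 13 = 72 ≥ 70 [met]
  Stage 1 is satisfied; the onus moves to the employer.
Stage 2 — burden on employer; standard: a more-likely-than-not showing (weight is at least 48).
    (d): 56 − 6 = 50 ≥ 48 [met]
    (e): 72 − 25 = 47 < 48 [not met]
  Not every element is met, so the employer fails to carry Stage 2.
So the grievant prevails.

grievant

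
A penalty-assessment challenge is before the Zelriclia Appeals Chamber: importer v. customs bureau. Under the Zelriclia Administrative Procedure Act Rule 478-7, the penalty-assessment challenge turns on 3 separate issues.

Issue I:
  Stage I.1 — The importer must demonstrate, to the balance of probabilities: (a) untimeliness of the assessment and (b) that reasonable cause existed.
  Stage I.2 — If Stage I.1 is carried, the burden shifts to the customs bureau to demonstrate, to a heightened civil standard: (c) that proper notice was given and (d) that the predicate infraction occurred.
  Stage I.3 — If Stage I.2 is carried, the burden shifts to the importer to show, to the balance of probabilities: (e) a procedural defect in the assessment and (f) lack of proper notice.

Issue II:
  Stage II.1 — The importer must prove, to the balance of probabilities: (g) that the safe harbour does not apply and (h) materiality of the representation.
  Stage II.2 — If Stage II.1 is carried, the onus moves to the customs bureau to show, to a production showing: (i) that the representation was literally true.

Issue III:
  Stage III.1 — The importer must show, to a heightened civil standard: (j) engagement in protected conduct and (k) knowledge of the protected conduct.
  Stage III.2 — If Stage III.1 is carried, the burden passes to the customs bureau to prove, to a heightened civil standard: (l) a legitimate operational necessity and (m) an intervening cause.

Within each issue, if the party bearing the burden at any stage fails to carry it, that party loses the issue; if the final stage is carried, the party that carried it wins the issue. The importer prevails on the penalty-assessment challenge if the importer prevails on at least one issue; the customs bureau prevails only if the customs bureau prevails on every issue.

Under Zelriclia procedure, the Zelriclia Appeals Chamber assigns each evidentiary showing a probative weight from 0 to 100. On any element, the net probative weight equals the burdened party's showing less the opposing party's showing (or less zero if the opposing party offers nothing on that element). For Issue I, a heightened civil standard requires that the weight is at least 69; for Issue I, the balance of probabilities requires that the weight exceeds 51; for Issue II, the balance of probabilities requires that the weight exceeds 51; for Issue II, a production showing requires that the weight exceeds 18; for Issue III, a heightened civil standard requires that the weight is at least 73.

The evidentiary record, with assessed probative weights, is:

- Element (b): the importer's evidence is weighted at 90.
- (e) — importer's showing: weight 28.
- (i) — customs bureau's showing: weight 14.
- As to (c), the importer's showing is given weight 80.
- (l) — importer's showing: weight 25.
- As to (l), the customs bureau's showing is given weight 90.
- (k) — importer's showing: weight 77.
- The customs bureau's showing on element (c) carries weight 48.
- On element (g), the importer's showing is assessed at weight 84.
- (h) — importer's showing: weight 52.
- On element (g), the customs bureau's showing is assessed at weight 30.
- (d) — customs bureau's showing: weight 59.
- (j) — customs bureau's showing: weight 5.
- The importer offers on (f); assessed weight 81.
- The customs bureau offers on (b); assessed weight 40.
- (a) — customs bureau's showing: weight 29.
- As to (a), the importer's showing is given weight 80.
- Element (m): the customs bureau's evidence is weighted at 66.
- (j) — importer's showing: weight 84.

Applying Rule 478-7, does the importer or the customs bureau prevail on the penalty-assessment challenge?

importer

— Issue I —
At Stage I.1 the importer must meet the balance of probabilities (weight exceeds 51): on (a) the weight is 80 less the opposing 29 gives net 51, ≤ 51, so (a) does not meet the standard; on (b) the weight is 90 less the opposing 40 gives net 50, which does not exceed 51, so (b) does not meet the standard.
  Not every element is met, so the importer fails to carry Stage I.1.
The customs bureau prevails on this issue.
— Issue II —
At Stage II.1 the importer must meet the balance of probabilities (weight exceeds 51): on (g) the weight is 84 less the opposing 30 gives net 54, > 51, so (g) meets the standard; on (h) the weight is 52, which does exceed 51, so (h) meets the standard.
  Stage II.1 is satisfied; the onus moves to the customs bureau.
At Stage II.2 the customs bureau must meet a production showing (weight exceeds 18): on (i) the weight is 14, which does not exceed 18, so (i) does not meet the standard.
  The customs bureau does not carry Stage II.2.
The importer prevails on this issue.
— Issue III —
At Stage III.1 the importer must meet a heightened civil standard (weight is at least 73): on (j) the weight is 84 less the opposing 5 gives net 79, ≥ 73, so (j) meets the standard; on (k) the weight is 77, which does reach 73, so (k) meets the standard.
  Stage III.1 carried; the burden shifts to the customs bureau.
At Stage III.2 the customs bureau must meet a heightened civil standard (weight is at least 73): on (l) the weight is 90 less the opposing 25 gives net 65, < 73, so (l) does not meet the standard; on (m) the weight is 66, < 73, so (m) does not meet the standard.
  Not every element is met, so the customs bureau fails to carry Stage III.2.
The analysis ends at Stage III.2; the importer prevails on this issue.
Per-issue: Issue I → customs bureau; Issue II → importer; Issue III → importer. The importer must prevail on at least one issue; overall, the importer prevails.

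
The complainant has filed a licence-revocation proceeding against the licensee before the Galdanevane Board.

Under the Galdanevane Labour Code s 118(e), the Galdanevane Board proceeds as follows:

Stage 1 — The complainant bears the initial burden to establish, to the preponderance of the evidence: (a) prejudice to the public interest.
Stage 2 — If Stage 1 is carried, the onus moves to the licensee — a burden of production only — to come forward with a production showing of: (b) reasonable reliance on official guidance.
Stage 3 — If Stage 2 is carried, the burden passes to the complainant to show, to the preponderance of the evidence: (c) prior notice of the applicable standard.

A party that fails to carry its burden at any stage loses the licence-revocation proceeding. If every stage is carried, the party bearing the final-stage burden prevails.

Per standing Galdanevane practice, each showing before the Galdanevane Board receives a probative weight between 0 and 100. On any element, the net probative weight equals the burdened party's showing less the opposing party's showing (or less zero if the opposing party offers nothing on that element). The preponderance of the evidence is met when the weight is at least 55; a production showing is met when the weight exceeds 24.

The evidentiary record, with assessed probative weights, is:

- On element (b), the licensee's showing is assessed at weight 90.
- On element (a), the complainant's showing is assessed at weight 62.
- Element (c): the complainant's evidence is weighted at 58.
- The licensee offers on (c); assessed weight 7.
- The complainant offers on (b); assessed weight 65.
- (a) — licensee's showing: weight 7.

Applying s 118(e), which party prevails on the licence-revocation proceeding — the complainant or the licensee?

Stage 1 — burden on complainant; standard: the preponderance of the evidence (weight is at least 55).
    (a): 62 − 7 = 55 ≥ 55 [met]
  All elements met. The burden passes to the licensee.
Stage 2 — burden on licensee; standard: a production showing (weight exceeds 24).
    (b): 90 − 65 = 25 > 24 [met]
  Stage 2 is satisfied; the onus moves to the complainant.
Stage 3 — burden on complainant; standard: the preponderance of the evidence (weight is at least 55).
    (c): 58 − 7 = 51 < 55 [not met]
  Stage 3 not carried; the complainant fails its burden.
The analysis ends at Stage 3; the licensee prevails.

licensee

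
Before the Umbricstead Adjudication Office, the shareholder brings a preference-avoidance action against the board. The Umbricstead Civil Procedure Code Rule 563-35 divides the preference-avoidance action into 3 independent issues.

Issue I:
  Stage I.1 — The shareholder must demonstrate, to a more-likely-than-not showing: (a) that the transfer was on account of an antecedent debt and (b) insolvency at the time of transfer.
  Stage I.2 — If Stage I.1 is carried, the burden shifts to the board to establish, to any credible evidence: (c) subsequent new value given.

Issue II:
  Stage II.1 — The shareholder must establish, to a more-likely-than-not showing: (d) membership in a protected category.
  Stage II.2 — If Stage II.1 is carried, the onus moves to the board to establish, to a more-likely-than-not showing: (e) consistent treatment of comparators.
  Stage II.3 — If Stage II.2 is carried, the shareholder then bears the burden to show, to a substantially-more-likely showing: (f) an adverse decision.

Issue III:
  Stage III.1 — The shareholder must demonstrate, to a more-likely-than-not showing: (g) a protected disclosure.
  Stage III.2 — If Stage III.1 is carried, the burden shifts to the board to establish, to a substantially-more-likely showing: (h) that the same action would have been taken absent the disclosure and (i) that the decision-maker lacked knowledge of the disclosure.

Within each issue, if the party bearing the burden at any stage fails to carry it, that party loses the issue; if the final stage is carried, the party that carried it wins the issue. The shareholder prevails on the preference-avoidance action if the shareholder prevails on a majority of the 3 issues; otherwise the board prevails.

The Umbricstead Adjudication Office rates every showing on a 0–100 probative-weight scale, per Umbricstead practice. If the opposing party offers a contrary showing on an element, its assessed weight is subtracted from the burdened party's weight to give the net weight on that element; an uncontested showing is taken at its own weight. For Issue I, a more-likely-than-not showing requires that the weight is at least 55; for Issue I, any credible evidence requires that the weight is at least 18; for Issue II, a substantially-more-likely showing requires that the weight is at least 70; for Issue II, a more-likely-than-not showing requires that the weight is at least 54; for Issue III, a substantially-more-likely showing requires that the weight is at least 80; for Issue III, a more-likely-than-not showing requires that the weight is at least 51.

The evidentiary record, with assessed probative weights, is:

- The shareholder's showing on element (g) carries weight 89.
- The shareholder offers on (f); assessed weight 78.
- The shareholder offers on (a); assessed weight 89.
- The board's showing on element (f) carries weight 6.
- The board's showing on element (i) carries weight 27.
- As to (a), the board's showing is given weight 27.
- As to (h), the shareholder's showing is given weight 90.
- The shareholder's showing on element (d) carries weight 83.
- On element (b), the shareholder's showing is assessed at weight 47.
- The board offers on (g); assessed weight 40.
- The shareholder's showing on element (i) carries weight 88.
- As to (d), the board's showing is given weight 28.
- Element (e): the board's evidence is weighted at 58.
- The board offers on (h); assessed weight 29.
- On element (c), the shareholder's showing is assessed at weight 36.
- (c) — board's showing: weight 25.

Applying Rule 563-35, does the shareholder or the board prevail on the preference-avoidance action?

— Issue I —
Stage I.1 — burden on shareholder; standard: a more-likely-than-not showing (weight is at least 55).
    (a): 89 − 27 = 62 ≥ 55 [met]
    (b): 47 < 55 [not met]
  Not every element is met, so the shareholder fails to carry Stage I.1.
The analysis ends at Stage I.1; the board prevails on this issue.
— Issue II —
Stage II.1 — burden on shareholder; standard: a more-likely-than-not showing (weight is at least 54).
    (d): 83 − 28 = 55 ≥ 54 [met]
  All elements met. The burden passes to the board.
Stage II.2 — burden on board; standard: a more-likely-than-not showing (weight is at least 54).
    (e): 58 ≥ 54 [met]
  All elements met. The burden passes to the shareholder.
Stage II.3 — burden on shareholder; standard: a substantially-more-likely showing (weight is at least 70).
    (f): 78 − 6 = 72 ≥ 70 [met]
  All elements met at the final stage.
All stages carried — the shareholder prevails on this issue.
— Issue III —
Stage III.1 — burden on shareholder; standard: a more-likely-than-not showing (weight is at least 51).
    (g): 89 − 40 = 49 < 51 [not met]
  The shareholder does not carry Stage III.1.
The analysis ends at Stage III.1; the board prevails on this issue.
Per-issue: Issue I → board; Issue II → shareholder; Issue III → board. The shareholder must prevail on a majority of issues; overall, the board prevails.

board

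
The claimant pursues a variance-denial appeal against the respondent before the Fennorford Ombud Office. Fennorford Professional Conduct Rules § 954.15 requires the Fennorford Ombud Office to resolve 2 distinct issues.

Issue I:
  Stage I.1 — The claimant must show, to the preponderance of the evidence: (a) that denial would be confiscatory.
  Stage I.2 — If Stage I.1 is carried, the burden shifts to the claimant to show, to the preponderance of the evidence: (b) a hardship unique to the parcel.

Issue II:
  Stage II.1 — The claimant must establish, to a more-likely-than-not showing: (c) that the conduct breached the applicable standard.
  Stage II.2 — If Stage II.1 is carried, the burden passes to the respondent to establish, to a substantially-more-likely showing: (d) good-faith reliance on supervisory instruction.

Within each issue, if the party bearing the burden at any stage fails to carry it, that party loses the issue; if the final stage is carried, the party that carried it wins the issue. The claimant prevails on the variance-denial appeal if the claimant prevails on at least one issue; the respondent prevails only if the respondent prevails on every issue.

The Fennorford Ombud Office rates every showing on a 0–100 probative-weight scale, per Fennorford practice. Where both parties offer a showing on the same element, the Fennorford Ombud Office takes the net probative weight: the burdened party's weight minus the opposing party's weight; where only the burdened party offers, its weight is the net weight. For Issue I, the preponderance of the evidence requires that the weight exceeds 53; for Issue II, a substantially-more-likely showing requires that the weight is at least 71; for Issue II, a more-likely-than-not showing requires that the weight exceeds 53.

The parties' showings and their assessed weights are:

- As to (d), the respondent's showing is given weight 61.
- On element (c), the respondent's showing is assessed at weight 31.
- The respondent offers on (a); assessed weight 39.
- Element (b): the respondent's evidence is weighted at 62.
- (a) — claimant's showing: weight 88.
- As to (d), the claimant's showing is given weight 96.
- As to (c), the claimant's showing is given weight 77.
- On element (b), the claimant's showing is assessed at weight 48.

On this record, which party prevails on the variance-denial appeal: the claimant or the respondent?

— Issue I —
At Stage I.1 the claimant must meet the preponderance of the evidence (weight exceeds 53): on (a) the weight is 88 less the opposing 39 gives net 49, which does not exceed 53, so (a) does not meet the standard.
  Not every element is met, so the claimant fails to carry Stage I.1.
The respondent prevails on this issue.
— Issue II —
At Stage II.1 the claimant must meet a more-likely-than-not showing (weight exceeds 53): on (c) the weight is 77 less the opposing 31 gives net 46, ≤ 53, so (c) does not meet the standard.
  Not every element is met, so the claimant fails to carry Stage II.1.
The analysis ends at Stage II.1; the respondent prevails on this issue.
Per-issue: Issue I → respondent; Issue II → respondent. The claimant must prevail on at least one issue; overall, the respondent prevails.

respondent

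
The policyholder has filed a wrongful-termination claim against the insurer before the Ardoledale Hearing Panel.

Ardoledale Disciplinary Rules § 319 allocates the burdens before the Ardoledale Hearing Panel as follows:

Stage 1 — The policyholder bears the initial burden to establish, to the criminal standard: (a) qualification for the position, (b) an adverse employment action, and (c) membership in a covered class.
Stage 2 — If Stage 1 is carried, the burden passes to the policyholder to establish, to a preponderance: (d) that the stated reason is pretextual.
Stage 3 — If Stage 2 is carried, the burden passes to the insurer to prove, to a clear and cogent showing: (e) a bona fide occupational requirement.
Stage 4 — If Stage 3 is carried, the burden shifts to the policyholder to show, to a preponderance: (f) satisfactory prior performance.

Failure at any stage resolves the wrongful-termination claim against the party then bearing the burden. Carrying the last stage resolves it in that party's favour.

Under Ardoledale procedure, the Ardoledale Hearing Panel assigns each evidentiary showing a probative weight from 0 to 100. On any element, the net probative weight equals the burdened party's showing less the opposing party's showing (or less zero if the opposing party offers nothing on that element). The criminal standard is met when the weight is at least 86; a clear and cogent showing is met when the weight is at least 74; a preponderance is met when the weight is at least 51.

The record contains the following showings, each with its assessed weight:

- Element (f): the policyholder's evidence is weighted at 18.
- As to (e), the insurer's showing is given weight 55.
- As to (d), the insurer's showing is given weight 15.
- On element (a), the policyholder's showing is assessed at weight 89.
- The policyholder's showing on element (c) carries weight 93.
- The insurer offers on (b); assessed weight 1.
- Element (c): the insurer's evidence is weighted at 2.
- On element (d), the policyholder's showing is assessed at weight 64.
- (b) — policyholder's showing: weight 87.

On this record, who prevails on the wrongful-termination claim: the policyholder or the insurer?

Stage 1 — burden on policyholder; standard: the criminal standard (weight is at least 86).
    (a): 89 ≥ 86 [met]
    (b): 87 − 1 = 86 ≥ 86 [met]
    (c): 93 − 2 = 91 ≥ 86 [met]
  All elements met. The policyholder retains the burden for Stage 2.
Stage 2 — burden on policyholder; standard: a preponderance (weight is at least 51).
    (d): 64 − 15 = 49 < 51 [not met]
  The policyholder does not carry Stage 2.
The analysis ends at Stage 2; the insurer prevails.

insurer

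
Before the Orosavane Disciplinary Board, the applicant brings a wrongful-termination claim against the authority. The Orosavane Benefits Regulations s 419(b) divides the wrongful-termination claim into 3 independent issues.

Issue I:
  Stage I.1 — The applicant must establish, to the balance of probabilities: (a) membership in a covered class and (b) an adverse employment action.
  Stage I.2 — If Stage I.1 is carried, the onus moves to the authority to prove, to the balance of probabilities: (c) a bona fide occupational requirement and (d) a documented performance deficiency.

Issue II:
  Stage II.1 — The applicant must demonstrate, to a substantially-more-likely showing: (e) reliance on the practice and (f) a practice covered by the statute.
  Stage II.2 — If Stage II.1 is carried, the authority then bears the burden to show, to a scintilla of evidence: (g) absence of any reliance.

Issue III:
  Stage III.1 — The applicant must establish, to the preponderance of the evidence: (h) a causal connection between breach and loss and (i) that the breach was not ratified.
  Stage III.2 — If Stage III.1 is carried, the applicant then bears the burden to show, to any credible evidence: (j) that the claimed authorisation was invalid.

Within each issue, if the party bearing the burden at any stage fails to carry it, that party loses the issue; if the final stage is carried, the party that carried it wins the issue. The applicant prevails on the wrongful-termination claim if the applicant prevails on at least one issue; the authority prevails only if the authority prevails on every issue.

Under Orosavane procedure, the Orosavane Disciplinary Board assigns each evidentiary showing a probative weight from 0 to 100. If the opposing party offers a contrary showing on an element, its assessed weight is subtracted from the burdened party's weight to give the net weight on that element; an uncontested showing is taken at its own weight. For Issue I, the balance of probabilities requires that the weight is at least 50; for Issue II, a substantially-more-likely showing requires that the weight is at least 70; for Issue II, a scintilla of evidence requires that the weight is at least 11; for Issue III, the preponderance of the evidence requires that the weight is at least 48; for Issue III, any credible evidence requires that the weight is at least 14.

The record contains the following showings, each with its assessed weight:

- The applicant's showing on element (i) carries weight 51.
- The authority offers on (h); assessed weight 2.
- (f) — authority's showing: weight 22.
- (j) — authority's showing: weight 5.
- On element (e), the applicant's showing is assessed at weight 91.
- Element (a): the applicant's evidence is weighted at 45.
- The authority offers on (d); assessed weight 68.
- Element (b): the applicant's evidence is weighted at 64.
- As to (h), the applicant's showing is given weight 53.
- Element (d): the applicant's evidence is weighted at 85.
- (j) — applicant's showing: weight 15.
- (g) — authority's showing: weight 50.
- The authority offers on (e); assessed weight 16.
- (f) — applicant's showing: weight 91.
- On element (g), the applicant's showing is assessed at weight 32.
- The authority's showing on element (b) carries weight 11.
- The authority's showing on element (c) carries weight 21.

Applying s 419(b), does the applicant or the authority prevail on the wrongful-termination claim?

authority

— Issue I —
Stage I.1 — burden on applicant; standard: the balance of probabilities (weight is at least 50).
    (a): 45 < 50 [not met]
    (b): 64 − 11 = 53 ≥ 50 [met]
  The applicant does not carry Stage I.1.
The analysis ends at Stage I.1; the authority prevails on this issue.
— Issue II —
Stage II.1 (applicant, a substantially-more-likely showing, weight is at least 70): (e) net 91−16=75 ≥ 70 — meets; (f) net 91−22=69 < 70 — fails.
  Stage II.1 not carried; the applicant fails its burden.
The analysis ends at Stage II.1; the authority prevails on this issue.
— Issue III —
Stage III.1 — burden on applicant; standard: the preponderance of the evidence (weight is at least 48).
    (h): 53 − 2 = 51 ≥ 48 [met]
    (i): 51 ≥ 48 [met]
  All elements met. The applicant retains the burden for Stage III.2.
Stage III.2 — burden on applicant; standard: any credible evidence (weight is at least 14).
    (j): 15 − 5 = 10 < 14 [not met]
  Stage III.2 not carried; the applicant fails its burden.
The analysis ends at Stage III.2; the authority prevails on this issue.
Per-issue: Issue I → authority; Issue II → authority; Issue III → authority. The applicant must prevail on at least one issue; overall, the authority prevails.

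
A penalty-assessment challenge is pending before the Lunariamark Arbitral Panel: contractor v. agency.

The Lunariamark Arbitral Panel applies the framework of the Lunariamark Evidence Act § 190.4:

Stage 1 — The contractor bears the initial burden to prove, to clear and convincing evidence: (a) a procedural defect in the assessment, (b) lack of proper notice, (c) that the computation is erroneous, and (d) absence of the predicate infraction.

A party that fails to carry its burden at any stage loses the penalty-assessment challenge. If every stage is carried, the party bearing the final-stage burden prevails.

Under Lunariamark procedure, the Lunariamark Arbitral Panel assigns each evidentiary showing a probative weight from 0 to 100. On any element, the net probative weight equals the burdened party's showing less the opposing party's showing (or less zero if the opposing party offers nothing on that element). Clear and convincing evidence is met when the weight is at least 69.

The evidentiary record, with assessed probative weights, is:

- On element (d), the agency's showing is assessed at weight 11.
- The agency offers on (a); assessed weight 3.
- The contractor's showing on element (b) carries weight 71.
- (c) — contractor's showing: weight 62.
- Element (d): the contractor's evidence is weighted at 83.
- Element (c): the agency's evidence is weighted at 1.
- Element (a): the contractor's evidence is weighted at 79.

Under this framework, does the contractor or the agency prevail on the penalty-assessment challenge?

agency

At Stage 1 the contractor must meet clear and convincing evidence (weight is at least 69): on (a) the weight is 79 less the opposing 3 gives net 76, which does reach 69, so (a) meets the standard; on (b) the weight is 71, which does reach 69, so (b) meets the standard; on (c) the weight is 62 less the opposing 1 gives net 61, < 69, so (c) does not meet the standard; on (d) the weight is 83 less the opposing 11 gives net 72, which does reach 69, so (d) meets the standard.
  Stage 1 not carried; the contractor fails its burden.
The agency prevails.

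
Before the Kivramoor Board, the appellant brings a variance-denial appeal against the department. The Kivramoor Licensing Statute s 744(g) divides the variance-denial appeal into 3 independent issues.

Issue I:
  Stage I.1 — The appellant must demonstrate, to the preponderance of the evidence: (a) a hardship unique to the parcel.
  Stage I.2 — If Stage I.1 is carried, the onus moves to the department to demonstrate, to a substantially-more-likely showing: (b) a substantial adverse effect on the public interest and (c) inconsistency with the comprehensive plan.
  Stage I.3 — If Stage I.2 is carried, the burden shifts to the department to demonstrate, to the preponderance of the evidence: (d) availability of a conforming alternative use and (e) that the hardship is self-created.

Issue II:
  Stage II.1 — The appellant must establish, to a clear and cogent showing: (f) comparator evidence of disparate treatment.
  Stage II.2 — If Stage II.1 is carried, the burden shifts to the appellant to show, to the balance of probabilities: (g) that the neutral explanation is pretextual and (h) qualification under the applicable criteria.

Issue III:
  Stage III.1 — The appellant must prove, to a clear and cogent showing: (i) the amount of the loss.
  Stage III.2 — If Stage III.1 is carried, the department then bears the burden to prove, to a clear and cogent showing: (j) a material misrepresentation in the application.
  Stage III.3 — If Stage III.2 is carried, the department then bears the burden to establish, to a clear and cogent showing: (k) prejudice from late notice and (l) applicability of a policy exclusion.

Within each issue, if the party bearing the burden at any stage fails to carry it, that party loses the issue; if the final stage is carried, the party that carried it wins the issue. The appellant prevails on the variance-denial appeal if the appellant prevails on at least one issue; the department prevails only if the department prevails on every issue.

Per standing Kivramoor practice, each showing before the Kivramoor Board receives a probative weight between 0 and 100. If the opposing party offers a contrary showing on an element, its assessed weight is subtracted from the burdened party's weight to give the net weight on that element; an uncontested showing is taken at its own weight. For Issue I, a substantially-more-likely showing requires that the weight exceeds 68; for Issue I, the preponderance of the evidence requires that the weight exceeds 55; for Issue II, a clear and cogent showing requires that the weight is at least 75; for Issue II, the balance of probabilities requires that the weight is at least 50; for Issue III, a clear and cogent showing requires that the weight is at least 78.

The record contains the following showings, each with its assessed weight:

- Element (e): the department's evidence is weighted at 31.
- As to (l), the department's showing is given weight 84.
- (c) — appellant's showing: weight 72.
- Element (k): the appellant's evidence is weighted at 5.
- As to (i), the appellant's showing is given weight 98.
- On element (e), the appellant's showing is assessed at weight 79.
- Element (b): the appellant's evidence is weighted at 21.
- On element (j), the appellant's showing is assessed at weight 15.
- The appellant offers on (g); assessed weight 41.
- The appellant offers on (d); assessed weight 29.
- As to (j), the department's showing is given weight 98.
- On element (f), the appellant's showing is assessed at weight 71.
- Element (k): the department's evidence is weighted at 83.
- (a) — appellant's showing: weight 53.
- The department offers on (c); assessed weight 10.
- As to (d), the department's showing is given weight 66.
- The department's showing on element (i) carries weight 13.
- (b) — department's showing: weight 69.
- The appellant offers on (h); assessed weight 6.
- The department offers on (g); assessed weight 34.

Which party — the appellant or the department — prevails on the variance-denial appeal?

— Issue I —
Stage I.1 (appellant, the preponderance of the evidence, weight exceeds 55): (a) 53 ≤ 55 — fails.
  The appellant does not carry Stage I.1.
The department prevails on this issue.
— Issue II —
Stage II.1 (appellant, a clear and cogent showing, weight is at least 75): (f) 71 < 75 — fails.
  The appellant does not carry Stage II.1.
The department prevails on this issue.
— Issue III —
Stage III.1 — burden on appellant; standard: a clear and cogent showing (weight is at least 78).
    (i): 98 − 13 = 85 ≥ 78 [met]
  The appellant carries Stage III.1; the department now bears the burden.
Stage III.2 — burden on department; standard: a clear and cogent showing (weight is at least 78).
    (j): 98 − 15 = 83 ≥ 78 [met]
  Stage III.2 carried; the burden remains with the department.
Stage III.3 — burden on department; standard: a clear and cogent showing (weight is at least 78).
    (k): 83 − 5 = 78 ≥ 78 [met]
    (l): 84 ≥ 78 [met]
  Stage III.3 carried; the final stage is satisfied.
With every stage satisfied, the department prevails on this issue.
Per-issue: Issue I → department; Issue II → department; Issue III → department. The appellant must prevail on at least one issue; overall, the department prevails.

department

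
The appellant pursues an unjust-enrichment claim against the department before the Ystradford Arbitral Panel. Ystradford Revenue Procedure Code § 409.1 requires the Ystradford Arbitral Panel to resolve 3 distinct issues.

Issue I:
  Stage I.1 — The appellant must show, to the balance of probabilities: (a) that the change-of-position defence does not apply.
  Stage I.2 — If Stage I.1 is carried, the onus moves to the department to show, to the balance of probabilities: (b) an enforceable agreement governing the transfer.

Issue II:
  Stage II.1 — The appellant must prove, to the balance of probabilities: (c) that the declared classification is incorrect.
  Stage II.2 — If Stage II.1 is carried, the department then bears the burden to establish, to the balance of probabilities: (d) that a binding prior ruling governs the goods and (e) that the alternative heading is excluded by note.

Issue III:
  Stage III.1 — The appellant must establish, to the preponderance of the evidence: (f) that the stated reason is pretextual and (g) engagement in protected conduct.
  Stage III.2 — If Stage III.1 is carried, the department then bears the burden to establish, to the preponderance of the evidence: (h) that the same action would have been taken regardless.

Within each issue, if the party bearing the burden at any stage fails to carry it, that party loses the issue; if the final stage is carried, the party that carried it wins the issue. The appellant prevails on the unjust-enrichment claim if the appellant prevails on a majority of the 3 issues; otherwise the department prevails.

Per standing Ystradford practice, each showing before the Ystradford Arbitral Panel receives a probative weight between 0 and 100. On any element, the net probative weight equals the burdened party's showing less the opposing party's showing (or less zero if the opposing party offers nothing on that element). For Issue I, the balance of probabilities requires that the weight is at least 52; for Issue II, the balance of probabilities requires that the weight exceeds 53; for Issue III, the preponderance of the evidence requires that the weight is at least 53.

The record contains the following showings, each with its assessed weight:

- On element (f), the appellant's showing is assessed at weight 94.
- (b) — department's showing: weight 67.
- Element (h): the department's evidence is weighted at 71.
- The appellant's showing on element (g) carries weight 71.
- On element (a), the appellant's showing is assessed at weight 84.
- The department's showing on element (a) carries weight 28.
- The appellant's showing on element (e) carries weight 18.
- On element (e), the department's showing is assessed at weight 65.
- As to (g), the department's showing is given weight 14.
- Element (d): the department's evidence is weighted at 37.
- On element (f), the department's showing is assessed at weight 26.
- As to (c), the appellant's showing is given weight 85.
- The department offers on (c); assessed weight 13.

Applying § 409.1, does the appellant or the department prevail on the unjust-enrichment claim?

— Issue I —
At Stage I.1 the appellant must meet the balance of probabilities (weight is at least 52): on (a) the weight is 84 less the opposing 28 gives net 56, ≥ 52, so (a) meets the standard.
  Stage I.1 is satisfied; the onus moves to the department.
At Stage I.2 the department must meet the balance of probabilities (weight is at least 52): on (b) the weight is 67, which does reach 52, so (b) meets the standard.
  Stage I.2 carried; the final stage is satisfied.
Every stage carried; the department prevails on this issue.
— Issue II —
At Stage II.1 the appellant must meet the balance of probabilities (weight exceeds 53): on (c) the weight is 85 less the opposing 13 gives net 72, which does exceed 53, so (c) meets the standard.
  Stage II.1 is satisfied; the onus moves to the department.
At Stage II.2 the department must meet the balance of probabilities (weight exceeds 53): on (d) the weight is 37, which does not exceed 53, so (d) does not meet the standard; on (e) the weight is 65 less the opposing 18 gives net 47, which does not exceed 53, so (e) does not meet the standard.
  Not every element is met, so the department fails to carry Stage II.2.
So the appellant prevails on this issue.
— Issue III —
At Stage III.1 the appellant must meet the preponderance of the evidence (weight is at least 53): on (f) the weight is 94 less the opposing 26 gives net 68, ≥ 53, so (f) meets the standard; on (g) the weight is 71 less the opposing 14 gives net 57, ≥ 53, so (g) meets the standard.
  The appellant carries Stage III.1; the department now bears the burden.
At Stage III.2 the department must meet the preponderance of the evidence (weight is at least 53): on (h) the weight is 71, which does reach 53, so (h) meets the standard.
  All elements met at the final stage.
All stages carried — the department prevails on this issue.
Per-issue: Issue I → department; Issue II → appellant; Issue III → department. The appellant must prevail on a majority of issues; overall, the department prevails.

department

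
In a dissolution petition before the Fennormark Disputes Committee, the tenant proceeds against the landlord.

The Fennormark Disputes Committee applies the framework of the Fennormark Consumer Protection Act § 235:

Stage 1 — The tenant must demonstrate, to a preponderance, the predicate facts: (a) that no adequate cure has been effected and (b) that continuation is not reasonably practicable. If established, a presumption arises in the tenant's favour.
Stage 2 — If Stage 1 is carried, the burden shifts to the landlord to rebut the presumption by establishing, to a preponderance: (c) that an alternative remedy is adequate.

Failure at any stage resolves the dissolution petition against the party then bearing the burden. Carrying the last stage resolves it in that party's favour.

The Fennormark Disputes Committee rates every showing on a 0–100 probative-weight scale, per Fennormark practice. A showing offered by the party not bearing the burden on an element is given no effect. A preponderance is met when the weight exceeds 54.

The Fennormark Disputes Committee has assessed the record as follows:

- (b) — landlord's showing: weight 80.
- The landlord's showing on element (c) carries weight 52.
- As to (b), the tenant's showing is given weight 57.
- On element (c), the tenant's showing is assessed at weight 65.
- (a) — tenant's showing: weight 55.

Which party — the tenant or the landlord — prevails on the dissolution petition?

At Stage 1 the tenant must meet a preponderance (weight exceeds 54): on (a) the weight is 55, which does exceed 54, so (a) meets the standard; on (b) the weight is 57 (the landlord's 80 is given no effect), which does exceed 54, so (b) meets the standard.
  Stage 1 is satisfied; the onus moves to the landlord.
At Stage 2 the landlord must meet a preponderance (weight exceeds 54): on (c) the weight is 52 (the tenant's 65 is given no effect), ≤ 54, so (c) does not meet the standard.
  The landlord does not carry Stage 2.
The analysis ends at Stage 2; the tenant prevails.

tenant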